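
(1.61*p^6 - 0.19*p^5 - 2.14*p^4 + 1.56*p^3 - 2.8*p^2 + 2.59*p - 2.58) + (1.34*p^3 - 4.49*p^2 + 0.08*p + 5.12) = 1.61*p^6 - 0.19*p^5 - 2.14*p^4 + 2.9*p^3 - 7.29*p^2 + 2.67*p + 2.54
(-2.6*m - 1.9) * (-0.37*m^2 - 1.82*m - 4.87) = 0.962*m^3 + 5.435*m^2 + 16.12*m + 9.253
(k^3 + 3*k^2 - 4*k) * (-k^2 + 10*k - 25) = -k^5 + 7*k^4 + 9*k^3 - 115*k^2 + 100*k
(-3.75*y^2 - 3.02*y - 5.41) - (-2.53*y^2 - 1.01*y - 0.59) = -1.22*y^2 - 2.01*y - 4.82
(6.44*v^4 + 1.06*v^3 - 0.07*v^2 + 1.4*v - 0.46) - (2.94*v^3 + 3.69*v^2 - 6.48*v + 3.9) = 6.44*v^4 - 1.88*v^3 - 3.76*v^2 + 7.88*v - 4.36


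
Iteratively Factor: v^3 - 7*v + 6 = (v - 1)*(v^2 + v - 6) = (v - 1)*(v + 3)*(v - 2)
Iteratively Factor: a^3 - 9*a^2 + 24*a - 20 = (a - 2)*(a^2 - 7*a + 10) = (a - 5)*(a - 2)*(a - 2)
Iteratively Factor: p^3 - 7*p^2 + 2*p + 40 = (p + 2)*(p^2 - 9*p + 20) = (p - 5)*(p + 2)*(p - 4)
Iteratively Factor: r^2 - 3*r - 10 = (r + 2)*(r - 5)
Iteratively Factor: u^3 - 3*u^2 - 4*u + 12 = (u - 2)*(u^2 - u - 6) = (u - 2)*(u + 2)*(u - 3)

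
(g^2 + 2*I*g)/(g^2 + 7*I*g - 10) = g/(g + 5*I)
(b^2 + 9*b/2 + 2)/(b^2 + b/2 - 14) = (2*b + 1)/(2*b - 7)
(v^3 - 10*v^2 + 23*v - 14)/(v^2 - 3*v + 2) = v - 7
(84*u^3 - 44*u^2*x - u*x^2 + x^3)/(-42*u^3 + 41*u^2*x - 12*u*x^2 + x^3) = (-42*u^2 + u*x + x^2)/(21*u^2 - 10*u*x + x^2)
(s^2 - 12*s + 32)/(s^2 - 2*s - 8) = (s - 8)/(s + 2)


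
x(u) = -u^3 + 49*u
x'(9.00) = -194.00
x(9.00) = -288.00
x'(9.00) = -194.00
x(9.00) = -288.00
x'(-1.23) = 44.46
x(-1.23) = -58.41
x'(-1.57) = 41.61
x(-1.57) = -73.06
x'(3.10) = 20.17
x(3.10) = 122.11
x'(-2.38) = 32.01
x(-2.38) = -103.14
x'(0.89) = 46.62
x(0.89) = 42.91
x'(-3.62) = 9.69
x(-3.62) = -129.94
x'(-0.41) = 48.50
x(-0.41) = -20.02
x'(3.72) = 7.48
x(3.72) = 130.80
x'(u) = 49 - 3*u^2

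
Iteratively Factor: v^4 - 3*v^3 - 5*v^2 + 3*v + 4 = (v - 4)*(v^3 + v^2 - v - 1) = (v - 4)*(v + 1)*(v^2 - 1) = (v - 4)*(v + 1)^2*(v - 1)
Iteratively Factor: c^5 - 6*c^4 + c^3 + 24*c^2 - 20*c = (c - 5)*(c^4 - c^3 - 4*c^2 + 4*c) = (c - 5)*(c - 1)*(c^3 - 4*c) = c*(c - 5)*(c - 1)*(c^2 - 4) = c*(c - 5)*(c - 2)*(c - 1)*(c + 2)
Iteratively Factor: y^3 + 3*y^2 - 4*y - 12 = (y - 2)*(y^2 + 5*y + 6) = (y - 2)*(y + 2)*(y + 3)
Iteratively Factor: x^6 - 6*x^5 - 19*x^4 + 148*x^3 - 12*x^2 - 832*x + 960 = (x - 5)*(x^5 - x^4 - 24*x^3 + 28*x^2 + 128*x - 192) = (x - 5)*(x + 3)*(x^4 - 4*x^3 - 12*x^2 + 64*x - 64) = (x - 5)*(x + 3)*(x + 4)*(x^3 - 8*x^2 + 20*x - 16) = (x - 5)*(x - 2)*(x + 3)*(x + 4)*(x^2 - 6*x + 8) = (x - 5)*(x - 2)^2*(x + 3)*(x + 4)*(x - 4)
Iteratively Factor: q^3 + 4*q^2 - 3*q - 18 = (q - 2)*(q^2 + 6*q + 9) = (q - 2)*(q + 3)*(q + 3)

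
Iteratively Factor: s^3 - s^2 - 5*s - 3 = (s - 3)*(s^2 + 2*s + 1) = (s - 3)*(s + 1)*(s + 1)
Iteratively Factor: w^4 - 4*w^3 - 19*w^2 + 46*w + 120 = (w - 4)*(w^3 - 19*w - 30) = (w - 4)*(w + 3)*(w^2 - 3*w - 10) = (w - 4)*(w + 2)*(w + 3)*(w - 5)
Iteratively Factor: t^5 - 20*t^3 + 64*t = (t - 2)*(t^4 + 2*t^3 - 16*t^2 - 32*t) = (t - 2)*(t + 2)*(t^3 - 16*t) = t*(t - 2)*(t + 2)*(t^2 - 16) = t*(t - 2)*(t + 2)*(t + 4)*(t - 4)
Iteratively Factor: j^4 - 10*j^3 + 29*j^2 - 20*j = (j - 4)*(j^3 - 6*j^2 + 5*j) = j*(j - 4)*(j^2 - 6*j + 5) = j*(j - 5)*(j - 4)*(j - 1)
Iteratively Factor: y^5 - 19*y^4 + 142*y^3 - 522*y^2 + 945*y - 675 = (y - 3)*(y^4 - 16*y^3 + 94*y^2 - 240*y + 225) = (y - 5)*(y - 3)*(y^3 - 11*y^2 + 39*y - 45) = (y - 5)*(y - 3)^2*(y^2 - 8*y + 15) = (y - 5)*(y - 3)^3*(y - 5)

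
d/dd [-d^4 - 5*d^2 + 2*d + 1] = -4*d^3 - 10*d + 2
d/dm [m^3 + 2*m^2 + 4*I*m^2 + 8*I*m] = 3*m^2 + m*(4 + 8*I) + 8*I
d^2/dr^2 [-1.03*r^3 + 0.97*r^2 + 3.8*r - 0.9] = 1.94 - 6.18*r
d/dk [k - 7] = 1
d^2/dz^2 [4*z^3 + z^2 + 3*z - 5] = 24*z + 2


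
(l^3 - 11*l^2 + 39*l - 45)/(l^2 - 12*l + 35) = (l^2 - 6*l + 9)/(l - 7)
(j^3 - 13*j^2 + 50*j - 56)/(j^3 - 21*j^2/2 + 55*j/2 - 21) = 2*(j - 4)/(2*j - 3)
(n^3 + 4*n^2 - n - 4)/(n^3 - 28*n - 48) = (n^2 - 1)/(n^2 - 4*n - 12)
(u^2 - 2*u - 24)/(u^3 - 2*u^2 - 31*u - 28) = (u - 6)/(u^2 - 6*u - 7)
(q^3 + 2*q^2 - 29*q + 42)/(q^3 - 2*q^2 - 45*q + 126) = (q - 2)/(q - 6)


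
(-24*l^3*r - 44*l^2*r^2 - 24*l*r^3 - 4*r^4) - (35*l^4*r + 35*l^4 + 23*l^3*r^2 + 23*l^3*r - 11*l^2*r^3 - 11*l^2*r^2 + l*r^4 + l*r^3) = -35*l^4*r - 35*l^4 - 23*l^3*r^2 - 47*l^3*r + 11*l^2*r^3 - 33*l^2*r^2 - l*r^4 - 25*l*r^3 - 4*r^4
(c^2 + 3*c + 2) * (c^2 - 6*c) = c^4 - 3*c^3 - 16*c^2 - 12*c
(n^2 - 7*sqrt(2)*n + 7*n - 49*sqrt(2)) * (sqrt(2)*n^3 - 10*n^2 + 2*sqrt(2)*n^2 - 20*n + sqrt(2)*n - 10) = sqrt(2)*n^5 - 24*n^4 + 9*sqrt(2)*n^4 - 216*n^3 + 85*sqrt(2)*n^3 - 360*n^2 + 637*sqrt(2)*n^2 - 168*n + 1050*sqrt(2)*n + 490*sqrt(2)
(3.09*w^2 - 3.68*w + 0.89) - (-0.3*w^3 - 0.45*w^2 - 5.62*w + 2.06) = 0.3*w^3 + 3.54*w^2 + 1.94*w - 1.17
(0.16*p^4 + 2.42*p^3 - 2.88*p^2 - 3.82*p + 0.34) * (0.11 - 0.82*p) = -0.1312*p^5 - 1.9668*p^4 + 2.6278*p^3 + 2.8156*p^2 - 0.699*p + 0.0374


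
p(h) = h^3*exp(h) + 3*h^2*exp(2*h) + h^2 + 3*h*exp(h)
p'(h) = h^3*exp(h) + 6*h^2*exp(2*h) + 3*h^2*exp(h) + 6*h*exp(2*h) + 3*h*exp(h) + 2*h + 3*exp(h)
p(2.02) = 807.52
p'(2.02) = 2306.73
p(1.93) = 623.56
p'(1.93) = 1801.41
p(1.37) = 115.37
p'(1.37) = 364.71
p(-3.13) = 8.10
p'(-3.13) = -6.52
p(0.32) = 2.05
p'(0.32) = 11.37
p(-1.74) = 1.47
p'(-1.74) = -2.96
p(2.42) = 2468.85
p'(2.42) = 6757.45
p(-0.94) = -0.14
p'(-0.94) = -1.15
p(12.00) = 11443587859688.44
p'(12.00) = 24794176211343.82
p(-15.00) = 225.00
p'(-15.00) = -30.00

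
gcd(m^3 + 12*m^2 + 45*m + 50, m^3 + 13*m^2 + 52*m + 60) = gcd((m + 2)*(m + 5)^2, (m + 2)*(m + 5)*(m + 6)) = m^2 + 7*m + 10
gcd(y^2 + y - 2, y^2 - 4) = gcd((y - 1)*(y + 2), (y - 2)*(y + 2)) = y + 2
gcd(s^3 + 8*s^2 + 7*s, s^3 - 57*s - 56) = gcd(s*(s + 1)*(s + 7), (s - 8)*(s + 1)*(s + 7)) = s^2 + 8*s + 7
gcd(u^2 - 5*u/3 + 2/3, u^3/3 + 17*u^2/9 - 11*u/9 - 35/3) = 1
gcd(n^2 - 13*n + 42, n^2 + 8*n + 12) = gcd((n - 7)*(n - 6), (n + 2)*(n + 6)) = 1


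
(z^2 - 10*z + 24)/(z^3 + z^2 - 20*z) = (z - 6)/(z*(z + 5))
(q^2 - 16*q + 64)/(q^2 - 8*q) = (q - 8)/q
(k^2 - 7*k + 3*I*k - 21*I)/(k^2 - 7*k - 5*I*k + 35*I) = (k + 3*I)/(k - 5*I)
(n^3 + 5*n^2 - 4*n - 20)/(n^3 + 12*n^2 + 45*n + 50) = (n - 2)/(n + 5)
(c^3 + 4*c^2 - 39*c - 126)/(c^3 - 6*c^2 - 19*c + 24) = (c^2 + c - 42)/(c^2 - 9*c + 8)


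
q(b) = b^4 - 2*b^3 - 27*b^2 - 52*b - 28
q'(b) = 4*b^3 - 6*b^2 - 54*b - 52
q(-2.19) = 0.39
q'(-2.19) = -4.53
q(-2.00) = 0.00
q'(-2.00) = 0.00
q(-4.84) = 366.71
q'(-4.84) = -384.71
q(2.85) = -375.83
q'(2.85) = -162.04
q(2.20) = -270.95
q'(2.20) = -157.25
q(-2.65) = 6.73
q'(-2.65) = -25.47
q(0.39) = -52.48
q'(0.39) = -73.74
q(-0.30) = -14.77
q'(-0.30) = -36.45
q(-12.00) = 20900.00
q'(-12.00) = -7180.00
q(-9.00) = 6272.00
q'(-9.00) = -2968.00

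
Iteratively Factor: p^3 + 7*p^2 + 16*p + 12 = (p + 2)*(p^2 + 5*p + 6) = (p + 2)*(p + 3)*(p + 2)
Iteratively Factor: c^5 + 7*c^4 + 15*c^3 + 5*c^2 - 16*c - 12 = (c + 3)*(c^4 + 4*c^3 + 3*c^2 - 4*c - 4) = (c + 2)*(c + 3)*(c^3 + 2*c^2 - c - 2) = (c + 2)^2*(c + 3)*(c^2 - 1) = (c + 1)*(c + 2)^2*(c + 3)*(c - 1)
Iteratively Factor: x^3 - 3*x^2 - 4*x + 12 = (x - 3)*(x^2 - 4) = (x - 3)*(x + 2)*(x - 2)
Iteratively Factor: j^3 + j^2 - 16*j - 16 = (j - 4)*(j^2 + 5*j + 4) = (j - 4)*(j + 1)*(j + 4)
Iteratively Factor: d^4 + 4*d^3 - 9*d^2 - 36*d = (d - 3)*(d^3 + 7*d^2 + 12*d) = d*(d - 3)*(d^2 + 7*d + 12) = d*(d - 3)*(d + 3)*(d + 4)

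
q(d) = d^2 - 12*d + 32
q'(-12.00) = -36.00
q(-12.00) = 320.00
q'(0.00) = -12.00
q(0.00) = 32.00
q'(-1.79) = -15.58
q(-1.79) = 56.68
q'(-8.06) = -28.12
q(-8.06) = 193.68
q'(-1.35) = -14.70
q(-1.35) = 50.02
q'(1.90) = -8.20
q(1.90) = 12.81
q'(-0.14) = -12.28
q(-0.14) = 33.70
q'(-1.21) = -14.42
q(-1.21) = 47.98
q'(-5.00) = -22.00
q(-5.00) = 117.00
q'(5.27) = -1.46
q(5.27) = -3.47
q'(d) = 2*d - 12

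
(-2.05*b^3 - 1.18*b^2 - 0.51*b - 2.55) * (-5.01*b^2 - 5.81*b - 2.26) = 10.2705*b^5 + 17.8223*b^4 + 14.0439*b^3 + 18.4054*b^2 + 15.9681*b + 5.763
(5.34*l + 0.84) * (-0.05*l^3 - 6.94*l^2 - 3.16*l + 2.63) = -0.267*l^4 - 37.1016*l^3 - 22.704*l^2 + 11.3898*l + 2.2092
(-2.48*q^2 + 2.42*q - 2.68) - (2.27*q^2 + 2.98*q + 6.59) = -4.75*q^2 - 0.56*q - 9.27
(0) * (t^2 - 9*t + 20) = 0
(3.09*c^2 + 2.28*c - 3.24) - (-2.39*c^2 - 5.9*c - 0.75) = 5.48*c^2 + 8.18*c - 2.49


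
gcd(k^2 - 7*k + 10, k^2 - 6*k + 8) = k - 2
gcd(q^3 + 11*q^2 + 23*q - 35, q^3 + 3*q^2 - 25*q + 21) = q^2 + 6*q - 7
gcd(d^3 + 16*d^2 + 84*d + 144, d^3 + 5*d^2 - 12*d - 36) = d + 6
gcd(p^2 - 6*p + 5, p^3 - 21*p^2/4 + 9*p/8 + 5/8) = p - 5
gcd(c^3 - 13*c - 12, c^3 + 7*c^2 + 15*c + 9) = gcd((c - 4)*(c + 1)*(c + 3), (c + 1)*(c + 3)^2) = c^2 + 4*c + 3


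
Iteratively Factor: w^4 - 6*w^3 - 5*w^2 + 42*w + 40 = (w - 5)*(w^3 - w^2 - 10*w - 8) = (w - 5)*(w - 4)*(w^2 + 3*w + 2) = (w - 5)*(w - 4)*(w + 1)*(w + 2)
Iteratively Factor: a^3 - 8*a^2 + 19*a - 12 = (a - 1)*(a^2 - 7*a + 12) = (a - 3)*(a - 1)*(a - 4)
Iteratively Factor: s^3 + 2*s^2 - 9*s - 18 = (s + 3)*(s^2 - s - 6) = (s + 2)*(s + 3)*(s - 3)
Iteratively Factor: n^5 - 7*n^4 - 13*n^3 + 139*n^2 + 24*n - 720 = (n - 4)*(n^4 - 3*n^3 - 25*n^2 + 39*n + 180) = (n - 4)*(n + 3)*(n^3 - 6*n^2 - 7*n + 60) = (n - 4)^2*(n + 3)*(n^2 - 2*n - 15) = (n - 5)*(n - 4)^2*(n + 3)*(n + 3)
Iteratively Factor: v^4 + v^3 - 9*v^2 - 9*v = (v + 3)*(v^3 - 2*v^2 - 3*v) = (v - 3)*(v + 3)*(v^2 + v) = v*(v - 3)*(v + 3)*(v + 1)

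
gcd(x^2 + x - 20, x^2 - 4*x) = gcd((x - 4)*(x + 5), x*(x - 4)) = x - 4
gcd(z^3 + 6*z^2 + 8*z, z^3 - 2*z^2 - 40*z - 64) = z^2 + 6*z + 8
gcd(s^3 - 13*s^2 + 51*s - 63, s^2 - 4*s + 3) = s - 3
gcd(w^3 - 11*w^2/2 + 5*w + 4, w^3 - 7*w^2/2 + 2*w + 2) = w^2 - 3*w/2 - 1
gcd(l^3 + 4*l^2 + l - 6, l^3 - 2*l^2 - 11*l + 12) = l^2 + 2*l - 3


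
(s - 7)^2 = s^2 - 14*s + 49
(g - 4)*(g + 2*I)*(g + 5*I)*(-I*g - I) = -I*g^4 + 7*g^3 + 3*I*g^3 - 21*g^2 + 14*I*g^2 - 28*g - 30*I*g - 40*I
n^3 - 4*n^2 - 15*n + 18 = (n - 6)*(n - 1)*(n + 3)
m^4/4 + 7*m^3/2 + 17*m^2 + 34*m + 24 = (m/4 + 1/2)*(m + 2)*(m + 4)*(m + 6)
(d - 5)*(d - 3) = d^2 - 8*d + 15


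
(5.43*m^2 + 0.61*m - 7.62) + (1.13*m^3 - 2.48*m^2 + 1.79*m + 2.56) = 1.13*m^3 + 2.95*m^2 + 2.4*m - 5.06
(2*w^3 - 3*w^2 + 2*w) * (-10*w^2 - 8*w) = -20*w^5 + 14*w^4 + 4*w^3 - 16*w^2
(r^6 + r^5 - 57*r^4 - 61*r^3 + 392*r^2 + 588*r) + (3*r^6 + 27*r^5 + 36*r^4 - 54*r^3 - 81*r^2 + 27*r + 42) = 4*r^6 + 28*r^5 - 21*r^4 - 115*r^3 + 311*r^2 + 615*r + 42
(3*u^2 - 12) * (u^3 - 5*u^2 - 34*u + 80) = 3*u^5 - 15*u^4 - 114*u^3 + 300*u^2 + 408*u - 960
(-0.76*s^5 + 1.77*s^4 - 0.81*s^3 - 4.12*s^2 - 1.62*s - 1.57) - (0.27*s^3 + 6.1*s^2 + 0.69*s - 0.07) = -0.76*s^5 + 1.77*s^4 - 1.08*s^3 - 10.22*s^2 - 2.31*s - 1.5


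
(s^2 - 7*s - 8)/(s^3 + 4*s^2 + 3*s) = (s - 8)/(s*(s + 3))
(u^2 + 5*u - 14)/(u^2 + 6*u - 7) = (u - 2)/(u - 1)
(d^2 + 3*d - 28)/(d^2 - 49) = (d - 4)/(d - 7)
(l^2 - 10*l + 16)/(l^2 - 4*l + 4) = (l - 8)/(l - 2)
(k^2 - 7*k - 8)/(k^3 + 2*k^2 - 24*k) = (k^2 - 7*k - 8)/(k*(k^2 + 2*k - 24))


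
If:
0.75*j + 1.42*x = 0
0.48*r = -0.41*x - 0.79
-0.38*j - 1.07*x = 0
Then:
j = 0.00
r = -1.65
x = 0.00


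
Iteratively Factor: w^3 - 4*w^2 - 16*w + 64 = (w + 4)*(w^2 - 8*w + 16) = (w - 4)*(w + 4)*(w - 4)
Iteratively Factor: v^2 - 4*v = (v)*(v - 4)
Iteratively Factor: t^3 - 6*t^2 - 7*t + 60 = (t - 4)*(t^2 - 2*t - 15) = (t - 5)*(t - 4)*(t + 3)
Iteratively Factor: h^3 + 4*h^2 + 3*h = (h + 3)*(h^2 + h) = (h + 1)*(h + 3)*(h)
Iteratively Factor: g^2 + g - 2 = (g - 1)*(g + 2)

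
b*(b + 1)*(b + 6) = b^3 + 7*b^2 + 6*b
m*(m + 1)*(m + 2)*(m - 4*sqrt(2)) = m^4 - 4*sqrt(2)*m^3 + 3*m^3 - 12*sqrt(2)*m^2 + 2*m^2 - 8*sqrt(2)*m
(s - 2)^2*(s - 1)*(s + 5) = s^4 - 17*s^2 + 36*s - 20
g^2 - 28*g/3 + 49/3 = (g - 7)*(g - 7/3)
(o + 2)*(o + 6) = o^2 + 8*o + 12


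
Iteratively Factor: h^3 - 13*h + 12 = (h - 3)*(h^2 + 3*h - 4) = (h - 3)*(h + 4)*(h - 1)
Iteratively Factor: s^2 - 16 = (s + 4)*(s - 4)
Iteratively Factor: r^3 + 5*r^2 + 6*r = (r + 2)*(r^2 + 3*r) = r*(r + 2)*(r + 3)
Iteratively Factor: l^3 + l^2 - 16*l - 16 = (l + 4)*(l^2 - 3*l - 4) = (l - 4)*(l + 4)*(l + 1)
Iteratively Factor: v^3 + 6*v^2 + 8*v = (v + 2)*(v^2 + 4*v) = (v + 2)*(v + 4)*(v)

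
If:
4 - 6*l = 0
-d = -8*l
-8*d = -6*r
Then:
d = 16/3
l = 2/3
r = 64/9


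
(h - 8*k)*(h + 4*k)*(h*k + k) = h^3*k - 4*h^2*k^2 + h^2*k - 32*h*k^3 - 4*h*k^2 - 32*k^3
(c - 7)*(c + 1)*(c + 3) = c^3 - 3*c^2 - 25*c - 21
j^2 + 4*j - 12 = (j - 2)*(j + 6)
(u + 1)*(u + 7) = u^2 + 8*u + 7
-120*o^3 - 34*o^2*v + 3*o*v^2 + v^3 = (-6*o + v)*(4*o + v)*(5*o + v)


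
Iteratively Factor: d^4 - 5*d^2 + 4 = (d + 1)*(d^3 - d^2 - 4*d + 4) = (d - 2)*(d + 1)*(d^2 + d - 2) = (d - 2)*(d - 1)*(d + 1)*(d + 2)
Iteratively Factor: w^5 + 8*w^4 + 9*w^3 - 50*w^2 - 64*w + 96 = (w + 3)*(w^4 + 5*w^3 - 6*w^2 - 32*w + 32) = (w + 3)*(w + 4)*(w^3 + w^2 - 10*w + 8) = (w - 1)*(w + 3)*(w + 4)*(w^2 + 2*w - 8) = (w - 2)*(w - 1)*(w + 3)*(w + 4)*(w + 4)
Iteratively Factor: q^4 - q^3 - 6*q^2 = (q + 2)*(q^3 - 3*q^2) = q*(q + 2)*(q^2 - 3*q) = q*(q - 3)*(q + 2)*(q)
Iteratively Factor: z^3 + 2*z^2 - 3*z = (z - 1)*(z^2 + 3*z) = z*(z - 1)*(z + 3)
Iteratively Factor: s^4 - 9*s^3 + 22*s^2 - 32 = (s - 4)*(s^3 - 5*s^2 + 2*s + 8) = (s - 4)*(s + 1)*(s^2 - 6*s + 8) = (s - 4)^2*(s + 1)*(s - 2)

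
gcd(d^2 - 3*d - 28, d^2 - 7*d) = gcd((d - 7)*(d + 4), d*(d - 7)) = d - 7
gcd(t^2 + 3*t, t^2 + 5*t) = t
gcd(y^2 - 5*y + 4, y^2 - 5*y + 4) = y^2 - 5*y + 4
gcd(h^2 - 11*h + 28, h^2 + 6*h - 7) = 1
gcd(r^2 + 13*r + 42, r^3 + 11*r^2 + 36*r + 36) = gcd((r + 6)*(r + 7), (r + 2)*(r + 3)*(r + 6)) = r + 6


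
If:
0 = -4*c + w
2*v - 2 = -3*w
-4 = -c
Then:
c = 4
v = -23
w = 16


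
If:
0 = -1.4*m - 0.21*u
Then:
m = -0.15*u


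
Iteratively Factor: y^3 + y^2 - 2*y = (y + 2)*(y^2 - y) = y*(y + 2)*(y - 1)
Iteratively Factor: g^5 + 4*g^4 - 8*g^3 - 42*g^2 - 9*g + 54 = (g + 3)*(g^4 + g^3 - 11*g^2 - 9*g + 18) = (g - 3)*(g + 3)*(g^3 + 4*g^2 + g - 6) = (g - 3)*(g - 1)*(g + 3)*(g^2 + 5*g + 6) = (g - 3)*(g - 1)*(g + 3)^2*(g + 2)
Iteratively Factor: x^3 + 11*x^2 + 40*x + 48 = (x + 3)*(x^2 + 8*x + 16) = (x + 3)*(x + 4)*(x + 4)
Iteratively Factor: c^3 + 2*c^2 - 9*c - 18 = (c + 3)*(c^2 - c - 6) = (c - 3)*(c + 3)*(c + 2)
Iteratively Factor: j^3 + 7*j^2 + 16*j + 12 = (j + 3)*(j^2 + 4*j + 4) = (j + 2)*(j + 3)*(j + 2)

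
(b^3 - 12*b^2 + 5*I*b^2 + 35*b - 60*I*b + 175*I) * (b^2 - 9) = b^5 - 12*b^4 + 5*I*b^4 + 26*b^3 - 60*I*b^3 + 108*b^2 + 130*I*b^2 - 315*b + 540*I*b - 1575*I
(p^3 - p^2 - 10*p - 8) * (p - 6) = p^4 - 7*p^3 - 4*p^2 + 52*p + 48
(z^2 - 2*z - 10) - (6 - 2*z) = z^2 - 16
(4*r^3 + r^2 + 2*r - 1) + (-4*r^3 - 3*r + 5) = r^2 - r + 4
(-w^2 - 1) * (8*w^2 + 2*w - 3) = -8*w^4 - 2*w^3 - 5*w^2 - 2*w + 3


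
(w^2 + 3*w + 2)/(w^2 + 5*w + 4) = (w + 2)/(w + 4)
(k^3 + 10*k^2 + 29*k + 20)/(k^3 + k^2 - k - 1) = (k^2 + 9*k + 20)/(k^2 - 1)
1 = 1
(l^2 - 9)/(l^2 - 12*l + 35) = (l^2 - 9)/(l^2 - 12*l + 35)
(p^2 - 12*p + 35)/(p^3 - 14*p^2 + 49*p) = (p - 5)/(p*(p - 7))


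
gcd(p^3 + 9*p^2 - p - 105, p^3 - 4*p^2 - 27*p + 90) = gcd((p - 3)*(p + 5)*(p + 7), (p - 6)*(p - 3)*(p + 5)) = p^2 + 2*p - 15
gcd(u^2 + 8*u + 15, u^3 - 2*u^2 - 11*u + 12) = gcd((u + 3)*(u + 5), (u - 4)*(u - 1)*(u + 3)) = u + 3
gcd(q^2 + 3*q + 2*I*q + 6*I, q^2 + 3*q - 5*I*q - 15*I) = q + 3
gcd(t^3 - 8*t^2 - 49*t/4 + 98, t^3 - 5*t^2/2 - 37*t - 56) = t^2 - 9*t/2 - 28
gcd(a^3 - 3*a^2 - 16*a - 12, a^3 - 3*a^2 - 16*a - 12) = a^3 - 3*a^2 - 16*a - 12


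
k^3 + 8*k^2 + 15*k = k*(k + 3)*(k + 5)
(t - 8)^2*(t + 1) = t^3 - 15*t^2 + 48*t + 64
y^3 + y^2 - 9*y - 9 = (y - 3)*(y + 1)*(y + 3)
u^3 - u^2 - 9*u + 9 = (u - 3)*(u - 1)*(u + 3)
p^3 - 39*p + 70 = (p - 5)*(p - 2)*(p + 7)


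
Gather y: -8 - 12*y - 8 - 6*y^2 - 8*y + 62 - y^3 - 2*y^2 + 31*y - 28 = -y^3 - 8*y^2 + 11*y + 18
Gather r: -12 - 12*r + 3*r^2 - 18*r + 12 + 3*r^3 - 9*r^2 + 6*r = 3*r^3 - 6*r^2 - 24*r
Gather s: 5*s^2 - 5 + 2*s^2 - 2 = 7*s^2 - 7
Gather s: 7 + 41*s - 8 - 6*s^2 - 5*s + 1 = -6*s^2 + 36*s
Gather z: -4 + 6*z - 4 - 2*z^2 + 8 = -2*z^2 + 6*z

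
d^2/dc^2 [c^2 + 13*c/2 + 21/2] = 2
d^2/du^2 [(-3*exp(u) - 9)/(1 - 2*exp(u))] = (42*exp(u) + 21)*exp(u)/(8*exp(3*u) - 12*exp(2*u) + 6*exp(u) - 1)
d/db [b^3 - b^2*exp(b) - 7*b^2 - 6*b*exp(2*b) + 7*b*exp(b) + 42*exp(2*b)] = -b^2*exp(b) + 3*b^2 - 12*b*exp(2*b) + 5*b*exp(b) - 14*b + 78*exp(2*b) + 7*exp(b)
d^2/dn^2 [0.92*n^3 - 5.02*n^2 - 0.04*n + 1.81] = 5.52*n - 10.04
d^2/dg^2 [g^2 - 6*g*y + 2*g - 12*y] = 2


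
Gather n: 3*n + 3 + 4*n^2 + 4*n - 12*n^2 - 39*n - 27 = -8*n^2 - 32*n - 24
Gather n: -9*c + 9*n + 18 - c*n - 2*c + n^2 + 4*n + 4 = -11*c + n^2 + n*(13 - c) + 22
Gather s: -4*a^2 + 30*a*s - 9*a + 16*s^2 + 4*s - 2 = -4*a^2 - 9*a + 16*s^2 + s*(30*a + 4) - 2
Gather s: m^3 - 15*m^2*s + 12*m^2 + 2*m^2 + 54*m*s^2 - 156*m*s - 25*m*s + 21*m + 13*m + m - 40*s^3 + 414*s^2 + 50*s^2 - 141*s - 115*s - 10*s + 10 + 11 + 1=m^3 + 14*m^2 + 35*m - 40*s^3 + s^2*(54*m + 464) + s*(-15*m^2 - 181*m - 266) + 22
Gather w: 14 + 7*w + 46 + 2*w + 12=9*w + 72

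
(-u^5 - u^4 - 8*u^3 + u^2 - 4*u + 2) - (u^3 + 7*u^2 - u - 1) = -u^5 - u^4 - 9*u^3 - 6*u^2 - 3*u + 3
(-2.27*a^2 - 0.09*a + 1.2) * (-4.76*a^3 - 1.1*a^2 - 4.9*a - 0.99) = 10.8052*a^5 + 2.9254*a^4 + 5.51*a^3 + 1.3683*a^2 - 5.7909*a - 1.188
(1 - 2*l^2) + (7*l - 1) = -2*l^2 + 7*l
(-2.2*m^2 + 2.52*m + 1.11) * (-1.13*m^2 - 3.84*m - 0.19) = 2.486*m^4 + 5.6004*m^3 - 10.5131*m^2 - 4.7412*m - 0.2109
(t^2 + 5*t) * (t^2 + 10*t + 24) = t^4 + 15*t^3 + 74*t^2 + 120*t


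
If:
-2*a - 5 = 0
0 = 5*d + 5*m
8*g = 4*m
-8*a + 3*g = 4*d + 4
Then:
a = -5/2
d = 32/11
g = -16/11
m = -32/11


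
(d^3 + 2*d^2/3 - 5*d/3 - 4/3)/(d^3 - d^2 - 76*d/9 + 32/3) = 3*(d^2 + 2*d + 1)/(3*d^2 + d - 24)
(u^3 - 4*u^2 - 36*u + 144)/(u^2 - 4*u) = u - 36/u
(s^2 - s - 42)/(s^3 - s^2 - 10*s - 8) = (-s^2 + s + 42)/(-s^3 + s^2 + 10*s + 8)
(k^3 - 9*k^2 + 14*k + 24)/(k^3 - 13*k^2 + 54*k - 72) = (k + 1)/(k - 3)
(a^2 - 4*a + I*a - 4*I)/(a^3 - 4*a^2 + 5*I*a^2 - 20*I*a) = (a + I)/(a*(a + 5*I))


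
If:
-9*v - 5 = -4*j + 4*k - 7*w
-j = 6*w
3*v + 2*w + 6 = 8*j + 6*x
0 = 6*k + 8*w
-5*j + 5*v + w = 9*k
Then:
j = -225/493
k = -50/493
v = -645/986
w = 75/986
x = 2577/1972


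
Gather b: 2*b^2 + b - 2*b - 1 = 2*b^2 - b - 1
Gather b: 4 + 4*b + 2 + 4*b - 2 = 8*b + 4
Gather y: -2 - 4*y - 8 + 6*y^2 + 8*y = 6*y^2 + 4*y - 10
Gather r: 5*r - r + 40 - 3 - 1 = 4*r + 36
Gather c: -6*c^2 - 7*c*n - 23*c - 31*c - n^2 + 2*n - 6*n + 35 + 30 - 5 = -6*c^2 + c*(-7*n - 54) - n^2 - 4*n + 60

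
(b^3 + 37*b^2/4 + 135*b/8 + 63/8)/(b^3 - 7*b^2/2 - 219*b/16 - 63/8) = 2*(2*b^2 + 17*b + 21)/(4*b^2 - 17*b - 42)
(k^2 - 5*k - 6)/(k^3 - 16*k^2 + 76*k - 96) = (k + 1)/(k^2 - 10*k + 16)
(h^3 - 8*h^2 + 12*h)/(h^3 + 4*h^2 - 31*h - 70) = h*(h^2 - 8*h + 12)/(h^3 + 4*h^2 - 31*h - 70)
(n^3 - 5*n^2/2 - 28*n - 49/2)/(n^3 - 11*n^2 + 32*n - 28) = (2*n^2 + 9*n + 7)/(2*(n^2 - 4*n + 4))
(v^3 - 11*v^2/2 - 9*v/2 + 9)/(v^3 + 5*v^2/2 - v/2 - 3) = (v - 6)/(v + 2)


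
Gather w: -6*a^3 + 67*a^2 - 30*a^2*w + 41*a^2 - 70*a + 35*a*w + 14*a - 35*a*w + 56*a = -6*a^3 - 30*a^2*w + 108*a^2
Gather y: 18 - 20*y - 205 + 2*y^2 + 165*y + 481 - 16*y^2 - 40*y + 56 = -14*y^2 + 105*y + 350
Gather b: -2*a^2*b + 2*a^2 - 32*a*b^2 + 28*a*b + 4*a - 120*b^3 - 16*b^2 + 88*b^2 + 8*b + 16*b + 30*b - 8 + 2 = 2*a^2 + 4*a - 120*b^3 + b^2*(72 - 32*a) + b*(-2*a^2 + 28*a + 54) - 6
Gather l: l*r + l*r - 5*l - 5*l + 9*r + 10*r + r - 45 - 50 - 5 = l*(2*r - 10) + 20*r - 100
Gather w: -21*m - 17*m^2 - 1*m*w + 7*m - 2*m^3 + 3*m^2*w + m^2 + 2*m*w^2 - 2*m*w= -2*m^3 - 16*m^2 + 2*m*w^2 - 14*m + w*(3*m^2 - 3*m)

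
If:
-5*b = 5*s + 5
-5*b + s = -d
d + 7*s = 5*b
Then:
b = -1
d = -5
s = 0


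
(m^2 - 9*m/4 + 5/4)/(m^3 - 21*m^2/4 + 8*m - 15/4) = 1/(m - 3)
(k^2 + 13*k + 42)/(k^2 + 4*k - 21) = (k + 6)/(k - 3)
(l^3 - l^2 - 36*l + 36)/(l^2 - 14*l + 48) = (l^2 + 5*l - 6)/(l - 8)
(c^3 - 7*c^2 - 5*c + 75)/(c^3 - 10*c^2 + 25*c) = (c + 3)/c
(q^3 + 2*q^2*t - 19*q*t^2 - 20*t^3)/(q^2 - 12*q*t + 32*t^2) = (q^2 + 6*q*t + 5*t^2)/(q - 8*t)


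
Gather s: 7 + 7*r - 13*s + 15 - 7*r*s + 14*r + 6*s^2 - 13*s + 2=21*r + 6*s^2 + s*(-7*r - 26) + 24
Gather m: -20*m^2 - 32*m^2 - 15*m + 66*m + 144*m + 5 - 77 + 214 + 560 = -52*m^2 + 195*m + 702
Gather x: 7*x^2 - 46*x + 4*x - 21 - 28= 7*x^2 - 42*x - 49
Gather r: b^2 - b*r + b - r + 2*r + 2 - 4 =b^2 + b + r*(1 - b) - 2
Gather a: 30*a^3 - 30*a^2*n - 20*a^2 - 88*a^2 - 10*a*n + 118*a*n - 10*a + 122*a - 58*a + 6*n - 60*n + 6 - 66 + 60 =30*a^3 + a^2*(-30*n - 108) + a*(108*n + 54) - 54*n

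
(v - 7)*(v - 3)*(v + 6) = v^3 - 4*v^2 - 39*v + 126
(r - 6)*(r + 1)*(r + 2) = r^3 - 3*r^2 - 16*r - 12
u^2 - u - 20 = (u - 5)*(u + 4)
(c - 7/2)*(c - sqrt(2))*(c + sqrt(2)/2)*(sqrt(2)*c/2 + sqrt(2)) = sqrt(2)*c^4/2 - 3*sqrt(2)*c^3/4 - c^3/2 - 4*sqrt(2)*c^2 + 3*c^2/4 + 3*sqrt(2)*c/4 + 7*c/2 + 7*sqrt(2)/2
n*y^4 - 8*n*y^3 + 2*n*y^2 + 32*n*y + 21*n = (y - 7)*(y - 3)*(y + 1)*(n*y + n)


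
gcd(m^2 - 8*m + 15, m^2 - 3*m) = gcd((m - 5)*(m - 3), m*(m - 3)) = m - 3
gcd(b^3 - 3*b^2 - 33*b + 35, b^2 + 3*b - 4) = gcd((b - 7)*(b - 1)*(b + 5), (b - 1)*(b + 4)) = b - 1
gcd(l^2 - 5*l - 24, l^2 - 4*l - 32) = l - 8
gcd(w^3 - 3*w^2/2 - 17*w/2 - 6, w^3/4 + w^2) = 1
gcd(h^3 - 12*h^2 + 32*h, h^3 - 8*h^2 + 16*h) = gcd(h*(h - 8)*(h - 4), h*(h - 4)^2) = h^2 - 4*h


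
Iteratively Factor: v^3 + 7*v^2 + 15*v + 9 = (v + 1)*(v^2 + 6*v + 9) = (v + 1)*(v + 3)*(v + 3)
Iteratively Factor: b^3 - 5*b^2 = (b)*(b^2 - 5*b) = b^2*(b - 5)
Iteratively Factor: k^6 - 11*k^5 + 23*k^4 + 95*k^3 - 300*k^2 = (k + 3)*(k^5 - 14*k^4 + 65*k^3 - 100*k^2) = k*(k + 3)*(k^4 - 14*k^3 + 65*k^2 - 100*k) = k*(k - 5)*(k + 3)*(k^3 - 9*k^2 + 20*k) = k^2*(k - 5)*(k + 3)*(k^2 - 9*k + 20) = k^2*(k - 5)^2*(k + 3)*(k - 4)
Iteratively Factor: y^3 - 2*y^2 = (y)*(y^2 - 2*y) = y^2*(y - 2)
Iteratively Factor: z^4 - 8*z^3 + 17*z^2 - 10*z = (z - 5)*(z^3 - 3*z^2 + 2*z) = (z - 5)*(z - 2)*(z^2 - z) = z*(z - 5)*(z - 2)*(z - 1)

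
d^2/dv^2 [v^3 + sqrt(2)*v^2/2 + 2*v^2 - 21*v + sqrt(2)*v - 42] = 6*v + sqrt(2) + 4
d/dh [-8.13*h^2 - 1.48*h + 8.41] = -16.26*h - 1.48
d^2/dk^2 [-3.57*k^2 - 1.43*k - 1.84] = -7.14000000000000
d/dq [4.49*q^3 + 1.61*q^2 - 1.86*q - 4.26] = 13.47*q^2 + 3.22*q - 1.86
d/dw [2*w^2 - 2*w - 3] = 4*w - 2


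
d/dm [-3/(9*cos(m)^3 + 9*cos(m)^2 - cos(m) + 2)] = 3*(-27*cos(m)^2 - 18*cos(m) + 1)*sin(m)/(9*cos(m)^3 + 9*cos(m)^2 - cos(m) + 2)^2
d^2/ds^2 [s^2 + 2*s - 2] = 2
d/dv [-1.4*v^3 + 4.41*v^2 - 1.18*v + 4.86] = -4.2*v^2 + 8.82*v - 1.18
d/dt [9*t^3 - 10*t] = 27*t^2 - 10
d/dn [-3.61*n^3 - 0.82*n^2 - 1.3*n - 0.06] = -10.83*n^2 - 1.64*n - 1.3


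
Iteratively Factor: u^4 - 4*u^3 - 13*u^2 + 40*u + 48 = (u + 3)*(u^3 - 7*u^2 + 8*u + 16) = (u - 4)*(u + 3)*(u^2 - 3*u - 4) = (u - 4)^2*(u + 3)*(u + 1)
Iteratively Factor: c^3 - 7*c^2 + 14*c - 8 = (c - 4)*(c^2 - 3*c + 2) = (c - 4)*(c - 2)*(c - 1)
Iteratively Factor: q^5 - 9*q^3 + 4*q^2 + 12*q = (q - 2)*(q^4 + 2*q^3 - 5*q^2 - 6*q) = (q - 2)^2*(q^3 + 4*q^2 + 3*q) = q*(q - 2)^2*(q^2 + 4*q + 3) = q*(q - 2)^2*(q + 3)*(q + 1)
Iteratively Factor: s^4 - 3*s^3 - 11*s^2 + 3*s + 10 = (s + 2)*(s^3 - 5*s^2 - s + 5) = (s - 5)*(s + 2)*(s^2 - 1) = (s - 5)*(s - 1)*(s + 2)*(s + 1)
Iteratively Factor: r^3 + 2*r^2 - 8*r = (r)*(r^2 + 2*r - 8) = r*(r - 2)*(r + 4)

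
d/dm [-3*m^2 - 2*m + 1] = -6*m - 2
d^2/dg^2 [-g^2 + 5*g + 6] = -2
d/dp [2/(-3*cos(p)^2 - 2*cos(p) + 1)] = -4*(3*cos(p) + 1)*sin(p)/(3*cos(p)^2 + 2*cos(p) - 1)^2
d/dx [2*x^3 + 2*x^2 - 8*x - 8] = 6*x^2 + 4*x - 8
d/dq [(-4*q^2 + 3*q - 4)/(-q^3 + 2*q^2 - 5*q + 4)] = 2*(-2*q^4 + 3*q^3 + q^2 - 8*q - 4)/(q^6 - 4*q^5 + 14*q^4 - 28*q^3 + 41*q^2 - 40*q + 16)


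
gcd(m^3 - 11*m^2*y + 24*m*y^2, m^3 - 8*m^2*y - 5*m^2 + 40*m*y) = -m^2 + 8*m*y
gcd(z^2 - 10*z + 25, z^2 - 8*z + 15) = z - 5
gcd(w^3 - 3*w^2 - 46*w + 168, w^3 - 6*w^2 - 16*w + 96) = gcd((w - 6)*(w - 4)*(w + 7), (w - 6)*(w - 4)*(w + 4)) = w^2 - 10*w + 24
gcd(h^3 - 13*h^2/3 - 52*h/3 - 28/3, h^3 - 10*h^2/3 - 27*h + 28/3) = h - 7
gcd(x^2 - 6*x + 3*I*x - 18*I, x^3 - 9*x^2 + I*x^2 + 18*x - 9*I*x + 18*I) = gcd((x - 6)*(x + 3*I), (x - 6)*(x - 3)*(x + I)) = x - 6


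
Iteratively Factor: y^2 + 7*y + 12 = (y + 4)*(y + 3)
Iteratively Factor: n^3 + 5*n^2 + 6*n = (n)*(n^2 + 5*n + 6) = n*(n + 2)*(n + 3)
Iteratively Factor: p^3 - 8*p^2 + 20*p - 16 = (p - 4)*(p^2 - 4*p + 4) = (p - 4)*(p - 2)*(p - 2)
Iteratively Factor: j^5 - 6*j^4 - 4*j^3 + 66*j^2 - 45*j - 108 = (j + 3)*(j^4 - 9*j^3 + 23*j^2 - 3*j - 36) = (j - 3)*(j + 3)*(j^3 - 6*j^2 + 5*j + 12) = (j - 4)*(j - 3)*(j + 3)*(j^2 - 2*j - 3) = (j - 4)*(j - 3)^2*(j + 3)*(j + 1)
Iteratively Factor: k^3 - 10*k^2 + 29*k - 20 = (k - 5)*(k^2 - 5*k + 4) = (k - 5)*(k - 1)*(k - 4)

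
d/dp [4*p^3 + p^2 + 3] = 2*p*(6*p + 1)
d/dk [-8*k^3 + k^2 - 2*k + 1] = -24*k^2 + 2*k - 2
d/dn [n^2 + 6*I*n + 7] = 2*n + 6*I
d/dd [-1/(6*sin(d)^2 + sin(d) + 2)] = (12*sin(d) + 1)*cos(d)/(6*sin(d)^2 + sin(d) + 2)^2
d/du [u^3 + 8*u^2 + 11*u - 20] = 3*u^2 + 16*u + 11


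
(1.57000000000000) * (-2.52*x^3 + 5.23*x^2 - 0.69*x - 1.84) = -3.9564*x^3 + 8.2111*x^2 - 1.0833*x - 2.8888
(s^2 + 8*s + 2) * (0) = 0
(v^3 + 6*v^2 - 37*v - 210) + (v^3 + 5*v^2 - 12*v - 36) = 2*v^3 + 11*v^2 - 49*v - 246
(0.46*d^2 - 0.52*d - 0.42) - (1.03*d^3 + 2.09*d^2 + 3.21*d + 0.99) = -1.03*d^3 - 1.63*d^2 - 3.73*d - 1.41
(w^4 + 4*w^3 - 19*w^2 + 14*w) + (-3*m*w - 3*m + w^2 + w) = -3*m*w - 3*m + w^4 + 4*w^3 - 18*w^2 + 15*w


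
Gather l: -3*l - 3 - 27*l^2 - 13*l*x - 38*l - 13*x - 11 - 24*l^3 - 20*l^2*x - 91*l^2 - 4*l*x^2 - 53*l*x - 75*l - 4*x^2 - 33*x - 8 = -24*l^3 + l^2*(-20*x - 118) + l*(-4*x^2 - 66*x - 116) - 4*x^2 - 46*x - 22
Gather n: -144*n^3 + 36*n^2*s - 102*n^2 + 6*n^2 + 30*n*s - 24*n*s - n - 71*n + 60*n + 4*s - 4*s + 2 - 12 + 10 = -144*n^3 + n^2*(36*s - 96) + n*(6*s - 12)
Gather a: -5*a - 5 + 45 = 40 - 5*a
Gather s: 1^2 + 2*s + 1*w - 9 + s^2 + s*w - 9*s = s^2 + s*(w - 7) + w - 8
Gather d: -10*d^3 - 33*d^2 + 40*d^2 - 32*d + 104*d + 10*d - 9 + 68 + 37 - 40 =-10*d^3 + 7*d^2 + 82*d + 56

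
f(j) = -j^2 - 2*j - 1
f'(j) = -2*j - 2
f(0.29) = -1.66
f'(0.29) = -2.58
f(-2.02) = -1.04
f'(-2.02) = 2.04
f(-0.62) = -0.14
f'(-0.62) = -0.76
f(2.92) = -15.37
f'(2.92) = -7.84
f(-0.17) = -0.69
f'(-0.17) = -1.66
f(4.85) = -34.22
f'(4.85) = -11.70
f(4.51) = -30.36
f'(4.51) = -11.02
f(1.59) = -6.71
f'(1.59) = -5.18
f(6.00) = -49.00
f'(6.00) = -14.00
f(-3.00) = -4.00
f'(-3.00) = 4.00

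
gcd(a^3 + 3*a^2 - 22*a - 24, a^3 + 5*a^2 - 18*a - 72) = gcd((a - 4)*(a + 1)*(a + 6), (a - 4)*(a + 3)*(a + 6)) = a^2 + 2*a - 24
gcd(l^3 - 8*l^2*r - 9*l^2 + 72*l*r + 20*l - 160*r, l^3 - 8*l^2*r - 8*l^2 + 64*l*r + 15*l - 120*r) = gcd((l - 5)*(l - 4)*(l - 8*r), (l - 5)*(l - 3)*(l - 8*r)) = -l^2 + 8*l*r + 5*l - 40*r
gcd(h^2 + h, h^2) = h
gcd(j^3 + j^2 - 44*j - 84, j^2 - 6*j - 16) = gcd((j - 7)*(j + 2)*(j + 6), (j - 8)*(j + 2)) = j + 2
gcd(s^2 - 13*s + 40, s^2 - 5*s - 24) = s - 8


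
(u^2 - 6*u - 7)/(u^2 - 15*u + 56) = (u + 1)/(u - 8)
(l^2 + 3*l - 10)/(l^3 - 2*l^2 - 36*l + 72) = (l + 5)/(l^2 - 36)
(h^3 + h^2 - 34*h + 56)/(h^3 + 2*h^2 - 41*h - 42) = (h^2 - 6*h + 8)/(h^2 - 5*h - 6)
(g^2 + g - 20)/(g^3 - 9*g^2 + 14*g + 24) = (g + 5)/(g^2 - 5*g - 6)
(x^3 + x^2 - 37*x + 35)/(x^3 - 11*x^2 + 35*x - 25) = (x + 7)/(x - 5)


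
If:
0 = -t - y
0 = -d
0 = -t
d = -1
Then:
No Solution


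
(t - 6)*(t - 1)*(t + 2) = t^3 - 5*t^2 - 8*t + 12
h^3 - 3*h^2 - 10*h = h*(h - 5)*(h + 2)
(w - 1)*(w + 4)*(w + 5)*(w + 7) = w^4 + 15*w^3 + 67*w^2 + 57*w - 140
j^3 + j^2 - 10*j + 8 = (j - 2)*(j - 1)*(j + 4)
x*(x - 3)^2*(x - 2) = x^4 - 8*x^3 + 21*x^2 - 18*x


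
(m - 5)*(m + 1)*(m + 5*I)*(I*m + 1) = I*m^4 - 4*m^3 - 4*I*m^3 + 16*m^2 + 20*m - 20*I*m - 25*I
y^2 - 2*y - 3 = (y - 3)*(y + 1)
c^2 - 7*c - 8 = (c - 8)*(c + 1)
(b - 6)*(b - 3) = b^2 - 9*b + 18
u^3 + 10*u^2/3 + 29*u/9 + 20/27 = (u + 1/3)*(u + 4/3)*(u + 5/3)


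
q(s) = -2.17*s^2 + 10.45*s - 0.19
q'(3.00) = -2.57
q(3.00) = 11.63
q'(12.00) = -41.63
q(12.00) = -187.27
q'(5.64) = -14.03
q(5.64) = -10.28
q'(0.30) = 9.15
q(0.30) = 2.75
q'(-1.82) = 18.35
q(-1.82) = -26.40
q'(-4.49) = 29.94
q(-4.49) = -90.86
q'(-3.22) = 24.42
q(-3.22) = -56.34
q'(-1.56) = 17.22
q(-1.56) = -21.77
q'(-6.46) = 38.49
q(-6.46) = -158.25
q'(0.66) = 7.59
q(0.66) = 5.76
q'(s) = 10.45 - 4.34*s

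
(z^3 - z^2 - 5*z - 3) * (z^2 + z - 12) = z^5 - 18*z^3 + 4*z^2 + 57*z + 36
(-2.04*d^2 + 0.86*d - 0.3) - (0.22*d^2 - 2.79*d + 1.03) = -2.26*d^2 + 3.65*d - 1.33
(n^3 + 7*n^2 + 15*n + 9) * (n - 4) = n^4 + 3*n^3 - 13*n^2 - 51*n - 36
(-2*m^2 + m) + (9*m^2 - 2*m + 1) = 7*m^2 - m + 1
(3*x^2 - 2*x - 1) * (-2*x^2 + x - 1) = -6*x^4 + 7*x^3 - 3*x^2 + x + 1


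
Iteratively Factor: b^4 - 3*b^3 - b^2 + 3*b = (b - 1)*(b^3 - 2*b^2 - 3*b) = (b - 1)*(b + 1)*(b^2 - 3*b) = (b - 3)*(b - 1)*(b + 1)*(b)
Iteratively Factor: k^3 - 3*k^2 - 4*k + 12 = (k - 2)*(k^2 - k - 6) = (k - 2)*(k + 2)*(k - 3)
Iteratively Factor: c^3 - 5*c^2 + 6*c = (c - 3)*(c^2 - 2*c) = (c - 3)*(c - 2)*(c)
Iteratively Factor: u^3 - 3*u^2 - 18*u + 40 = (u + 4)*(u^2 - 7*u + 10) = (u - 2)*(u + 4)*(u - 5)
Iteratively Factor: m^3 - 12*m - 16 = (m + 2)*(m^2 - 2*m - 8) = (m + 2)^2*(m - 4)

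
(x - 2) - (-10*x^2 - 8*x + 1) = 10*x^2 + 9*x - 3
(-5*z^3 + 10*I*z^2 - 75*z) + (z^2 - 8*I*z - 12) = -5*z^3 + z^2 + 10*I*z^2 - 75*z - 8*I*z - 12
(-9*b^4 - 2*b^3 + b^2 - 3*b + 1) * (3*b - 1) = -27*b^5 + 3*b^4 + 5*b^3 - 10*b^2 + 6*b - 1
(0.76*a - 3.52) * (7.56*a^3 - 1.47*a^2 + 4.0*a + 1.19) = 5.7456*a^4 - 27.7284*a^3 + 8.2144*a^2 - 13.1756*a - 4.1888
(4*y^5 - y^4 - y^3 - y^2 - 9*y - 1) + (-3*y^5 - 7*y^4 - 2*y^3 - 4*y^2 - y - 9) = y^5 - 8*y^4 - 3*y^3 - 5*y^2 - 10*y - 10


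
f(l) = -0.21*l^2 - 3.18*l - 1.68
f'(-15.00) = 3.12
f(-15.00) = -1.23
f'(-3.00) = -1.92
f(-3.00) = 5.97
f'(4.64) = -5.13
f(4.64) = -20.96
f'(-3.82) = -1.58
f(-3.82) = 7.40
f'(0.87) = -3.55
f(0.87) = -4.61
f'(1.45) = -3.79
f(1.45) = -6.73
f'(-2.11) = -2.29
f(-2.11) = 4.09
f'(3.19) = -4.52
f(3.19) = -13.96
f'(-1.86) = -2.40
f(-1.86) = 3.51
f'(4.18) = -4.94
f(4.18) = -18.64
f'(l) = -0.42*l - 3.18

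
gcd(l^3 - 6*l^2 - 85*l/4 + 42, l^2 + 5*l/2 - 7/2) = l + 7/2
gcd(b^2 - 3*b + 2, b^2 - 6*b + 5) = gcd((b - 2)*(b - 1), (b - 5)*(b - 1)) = b - 1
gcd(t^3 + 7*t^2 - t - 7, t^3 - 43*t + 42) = t^2 + 6*t - 7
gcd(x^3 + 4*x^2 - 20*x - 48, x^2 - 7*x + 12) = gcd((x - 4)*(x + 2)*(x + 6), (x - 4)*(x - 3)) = x - 4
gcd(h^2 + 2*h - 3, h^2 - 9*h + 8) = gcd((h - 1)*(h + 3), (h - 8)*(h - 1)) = h - 1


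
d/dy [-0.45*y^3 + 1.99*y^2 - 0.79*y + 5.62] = -1.35*y^2 + 3.98*y - 0.79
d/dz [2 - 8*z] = -8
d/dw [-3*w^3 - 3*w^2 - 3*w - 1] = -9*w^2 - 6*w - 3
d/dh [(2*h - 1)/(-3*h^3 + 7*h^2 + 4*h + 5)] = (12*h^3 - 23*h^2 + 14*h + 14)/(9*h^6 - 42*h^5 + 25*h^4 + 26*h^3 + 86*h^2 + 40*h + 25)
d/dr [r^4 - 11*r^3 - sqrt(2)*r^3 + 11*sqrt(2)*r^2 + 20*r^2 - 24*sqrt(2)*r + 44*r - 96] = 4*r^3 - 33*r^2 - 3*sqrt(2)*r^2 + 22*sqrt(2)*r + 40*r - 24*sqrt(2) + 44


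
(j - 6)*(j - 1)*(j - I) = j^3 - 7*j^2 - I*j^2 + 6*j + 7*I*j - 6*I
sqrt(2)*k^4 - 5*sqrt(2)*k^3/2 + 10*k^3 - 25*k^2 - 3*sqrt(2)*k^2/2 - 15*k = k*(k - 3)*(k + 5*sqrt(2))*(sqrt(2)*k + sqrt(2)/2)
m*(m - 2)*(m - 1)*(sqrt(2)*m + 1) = sqrt(2)*m^4 - 3*sqrt(2)*m^3 + m^3 - 3*m^2 + 2*sqrt(2)*m^2 + 2*m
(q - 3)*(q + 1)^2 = q^3 - q^2 - 5*q - 3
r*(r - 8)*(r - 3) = r^3 - 11*r^2 + 24*r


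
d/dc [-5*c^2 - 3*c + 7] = -10*c - 3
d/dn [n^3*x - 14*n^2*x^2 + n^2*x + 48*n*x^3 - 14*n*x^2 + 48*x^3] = x*(3*n^2 - 28*n*x + 2*n + 48*x^2 - 14*x)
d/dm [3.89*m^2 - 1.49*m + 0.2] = 7.78*m - 1.49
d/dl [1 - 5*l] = -5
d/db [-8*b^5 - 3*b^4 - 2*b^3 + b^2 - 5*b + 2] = -40*b^4 - 12*b^3 - 6*b^2 + 2*b - 5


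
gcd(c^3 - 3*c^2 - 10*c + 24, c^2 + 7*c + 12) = c + 3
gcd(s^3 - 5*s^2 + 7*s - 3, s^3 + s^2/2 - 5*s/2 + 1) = s - 1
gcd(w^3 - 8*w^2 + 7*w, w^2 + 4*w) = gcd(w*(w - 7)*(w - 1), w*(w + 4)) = w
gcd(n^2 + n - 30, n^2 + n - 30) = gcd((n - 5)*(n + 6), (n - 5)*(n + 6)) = n^2 + n - 30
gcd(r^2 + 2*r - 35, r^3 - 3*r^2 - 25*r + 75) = r - 5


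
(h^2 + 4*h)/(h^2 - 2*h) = (h + 4)/(h - 2)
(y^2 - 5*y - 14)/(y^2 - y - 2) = (-y^2 + 5*y + 14)/(-y^2 + y + 2)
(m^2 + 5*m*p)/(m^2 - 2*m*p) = (m + 5*p)/(m - 2*p)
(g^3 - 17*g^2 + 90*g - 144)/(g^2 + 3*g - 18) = (g^2 - 14*g + 48)/(g + 6)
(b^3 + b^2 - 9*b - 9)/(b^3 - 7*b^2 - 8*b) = (b^2 - 9)/(b*(b - 8))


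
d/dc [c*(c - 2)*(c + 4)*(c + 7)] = 4*c^3 + 27*c^2 + 12*c - 56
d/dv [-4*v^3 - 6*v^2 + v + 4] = -12*v^2 - 12*v + 1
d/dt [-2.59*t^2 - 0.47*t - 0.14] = -5.18*t - 0.47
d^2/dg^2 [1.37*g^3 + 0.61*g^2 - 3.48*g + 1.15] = 8.22*g + 1.22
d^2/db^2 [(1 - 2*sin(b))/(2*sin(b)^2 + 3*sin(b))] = (8*sin(b)^2 - 28*sin(b) - 34 + 15/sin(b) + 36/sin(b)^2 + 18/sin(b)^3)/(2*sin(b) + 3)^3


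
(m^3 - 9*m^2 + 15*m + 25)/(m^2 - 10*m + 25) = m + 1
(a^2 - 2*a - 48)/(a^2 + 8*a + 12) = (a - 8)/(a + 2)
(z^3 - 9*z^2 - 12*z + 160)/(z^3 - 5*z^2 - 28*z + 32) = (z - 5)/(z - 1)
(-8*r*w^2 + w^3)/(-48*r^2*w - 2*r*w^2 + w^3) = w/(6*r + w)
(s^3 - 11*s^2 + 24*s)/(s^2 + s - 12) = s*(s - 8)/(s + 4)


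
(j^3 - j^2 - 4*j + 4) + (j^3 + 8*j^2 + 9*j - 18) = 2*j^3 + 7*j^2 + 5*j - 14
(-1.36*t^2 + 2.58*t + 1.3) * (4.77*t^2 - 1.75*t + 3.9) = -6.4872*t^4 + 14.6866*t^3 - 3.618*t^2 + 7.787*t + 5.07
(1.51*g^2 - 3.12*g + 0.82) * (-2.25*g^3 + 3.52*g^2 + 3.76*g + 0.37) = -3.3975*g^5 + 12.3352*g^4 - 7.1498*g^3 - 8.2861*g^2 + 1.9288*g + 0.3034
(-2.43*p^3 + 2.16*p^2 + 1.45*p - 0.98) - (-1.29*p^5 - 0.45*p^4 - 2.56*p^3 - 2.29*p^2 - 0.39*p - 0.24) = 1.29*p^5 + 0.45*p^4 + 0.13*p^3 + 4.45*p^2 + 1.84*p - 0.74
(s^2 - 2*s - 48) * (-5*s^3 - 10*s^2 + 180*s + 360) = -5*s^5 + 440*s^3 + 480*s^2 - 9360*s - 17280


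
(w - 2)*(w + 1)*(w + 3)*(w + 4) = w^4 + 6*w^3 + 3*w^2 - 26*w - 24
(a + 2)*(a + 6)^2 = a^3 + 14*a^2 + 60*a + 72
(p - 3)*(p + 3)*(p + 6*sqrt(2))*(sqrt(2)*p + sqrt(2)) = sqrt(2)*p^4 + sqrt(2)*p^3 + 12*p^3 - 9*sqrt(2)*p^2 + 12*p^2 - 108*p - 9*sqrt(2)*p - 108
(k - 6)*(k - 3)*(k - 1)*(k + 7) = k^4 - 3*k^3 - 43*k^2 + 171*k - 126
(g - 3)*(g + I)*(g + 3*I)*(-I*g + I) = -I*g^4 + 4*g^3 + 4*I*g^3 - 16*g^2 + 12*g - 12*I*g + 9*I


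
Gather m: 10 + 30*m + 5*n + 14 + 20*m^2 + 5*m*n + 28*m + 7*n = 20*m^2 + m*(5*n + 58) + 12*n + 24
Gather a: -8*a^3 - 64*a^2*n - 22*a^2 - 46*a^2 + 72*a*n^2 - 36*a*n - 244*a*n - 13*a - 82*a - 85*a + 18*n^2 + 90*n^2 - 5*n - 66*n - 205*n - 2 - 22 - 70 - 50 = -8*a^3 + a^2*(-64*n - 68) + a*(72*n^2 - 280*n - 180) + 108*n^2 - 276*n - 144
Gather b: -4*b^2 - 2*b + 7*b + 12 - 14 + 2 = -4*b^2 + 5*b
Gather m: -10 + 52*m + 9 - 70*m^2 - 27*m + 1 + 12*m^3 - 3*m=12*m^3 - 70*m^2 + 22*m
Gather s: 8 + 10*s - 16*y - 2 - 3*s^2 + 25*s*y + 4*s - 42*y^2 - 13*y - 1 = -3*s^2 + s*(25*y + 14) - 42*y^2 - 29*y + 5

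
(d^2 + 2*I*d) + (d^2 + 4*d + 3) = 2*d^2 + 4*d + 2*I*d + 3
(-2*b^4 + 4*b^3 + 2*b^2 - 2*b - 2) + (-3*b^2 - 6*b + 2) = -2*b^4 + 4*b^3 - b^2 - 8*b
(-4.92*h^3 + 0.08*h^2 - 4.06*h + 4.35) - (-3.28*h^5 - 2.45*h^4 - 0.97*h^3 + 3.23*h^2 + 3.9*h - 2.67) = 3.28*h^5 + 2.45*h^4 - 3.95*h^3 - 3.15*h^2 - 7.96*h + 7.02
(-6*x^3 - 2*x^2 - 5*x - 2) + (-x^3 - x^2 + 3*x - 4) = -7*x^3 - 3*x^2 - 2*x - 6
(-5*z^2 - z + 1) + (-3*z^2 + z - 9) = -8*z^2 - 8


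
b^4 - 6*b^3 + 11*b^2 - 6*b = b*(b - 3)*(b - 2)*(b - 1)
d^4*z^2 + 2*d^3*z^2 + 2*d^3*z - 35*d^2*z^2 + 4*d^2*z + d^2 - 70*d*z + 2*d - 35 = (d - 5)*(d + 7)*(d*z + 1)^2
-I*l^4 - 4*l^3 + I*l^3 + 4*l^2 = l^2*(l - 4*I)*(-I*l + I)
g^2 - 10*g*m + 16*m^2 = (g - 8*m)*(g - 2*m)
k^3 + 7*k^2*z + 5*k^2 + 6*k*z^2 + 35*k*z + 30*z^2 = (k + 5)*(k + z)*(k + 6*z)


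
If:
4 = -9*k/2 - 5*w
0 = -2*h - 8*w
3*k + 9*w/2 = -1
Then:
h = -40/7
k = -52/21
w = 10/7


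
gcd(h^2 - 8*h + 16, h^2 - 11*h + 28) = h - 4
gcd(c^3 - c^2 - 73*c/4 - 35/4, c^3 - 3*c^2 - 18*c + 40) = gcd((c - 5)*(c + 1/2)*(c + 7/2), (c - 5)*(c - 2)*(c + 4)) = c - 5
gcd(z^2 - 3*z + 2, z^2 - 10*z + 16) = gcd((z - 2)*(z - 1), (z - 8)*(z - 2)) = z - 2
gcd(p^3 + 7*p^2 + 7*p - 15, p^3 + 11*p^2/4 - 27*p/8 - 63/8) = p + 3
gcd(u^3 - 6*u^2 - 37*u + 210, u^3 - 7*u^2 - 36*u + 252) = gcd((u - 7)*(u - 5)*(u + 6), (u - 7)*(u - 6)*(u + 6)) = u^2 - u - 42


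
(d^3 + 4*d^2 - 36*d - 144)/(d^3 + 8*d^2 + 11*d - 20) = (d^2 - 36)/(d^2 + 4*d - 5)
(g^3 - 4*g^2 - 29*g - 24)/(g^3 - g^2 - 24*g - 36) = (g^2 - 7*g - 8)/(g^2 - 4*g - 12)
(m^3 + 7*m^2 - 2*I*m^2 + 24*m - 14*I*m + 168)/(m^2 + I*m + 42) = (m^2 + m*(7 + 4*I) + 28*I)/(m + 7*I)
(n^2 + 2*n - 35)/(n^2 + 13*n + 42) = (n - 5)/(n + 6)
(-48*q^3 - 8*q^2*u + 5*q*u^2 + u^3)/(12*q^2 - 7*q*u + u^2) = (-16*q^2 - 8*q*u - u^2)/(4*q - u)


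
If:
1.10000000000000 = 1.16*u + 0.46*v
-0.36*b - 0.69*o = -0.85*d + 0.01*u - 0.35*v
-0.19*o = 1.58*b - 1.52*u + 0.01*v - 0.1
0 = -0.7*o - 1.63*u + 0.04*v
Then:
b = 1.24109091475962 - 0.505735174908025*v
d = 0.165345542843938*v - 1.2556857487648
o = 0.980541871921182*v - 2.20812807881773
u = 0.948275862068966 - 0.396551724137931*v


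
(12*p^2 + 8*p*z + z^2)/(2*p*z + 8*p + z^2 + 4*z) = (6*p + z)/(z + 4)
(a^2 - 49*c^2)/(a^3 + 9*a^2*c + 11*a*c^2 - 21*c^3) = (a - 7*c)/(a^2 + 2*a*c - 3*c^2)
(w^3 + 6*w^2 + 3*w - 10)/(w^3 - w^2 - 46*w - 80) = (w - 1)/(w - 8)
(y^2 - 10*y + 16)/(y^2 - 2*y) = (y - 8)/y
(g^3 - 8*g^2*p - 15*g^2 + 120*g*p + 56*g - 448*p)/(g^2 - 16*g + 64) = (g^2 - 8*g*p - 7*g + 56*p)/(g - 8)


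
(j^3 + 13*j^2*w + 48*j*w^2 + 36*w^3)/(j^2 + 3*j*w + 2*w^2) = (j^2 + 12*j*w + 36*w^2)/(j + 2*w)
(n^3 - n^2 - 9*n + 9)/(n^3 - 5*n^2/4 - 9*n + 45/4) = 4*(n - 1)/(4*n - 5)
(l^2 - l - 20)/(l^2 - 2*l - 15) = (l + 4)/(l + 3)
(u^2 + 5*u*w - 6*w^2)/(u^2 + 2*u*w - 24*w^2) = (u - w)/(u - 4*w)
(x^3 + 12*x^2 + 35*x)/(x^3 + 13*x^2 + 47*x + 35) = x/(x + 1)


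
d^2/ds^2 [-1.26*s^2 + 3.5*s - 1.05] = -2.52000000000000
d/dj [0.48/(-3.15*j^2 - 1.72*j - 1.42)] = (3.024*j + 0.8256)/(3.15*j^2 + 1.72*j + 1.42)^2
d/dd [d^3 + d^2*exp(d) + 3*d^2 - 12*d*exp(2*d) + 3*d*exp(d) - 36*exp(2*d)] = d^2*exp(d) + 3*d^2 - 24*d*exp(2*d) + 5*d*exp(d) + 6*d - 84*exp(2*d) + 3*exp(d)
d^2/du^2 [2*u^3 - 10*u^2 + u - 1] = 12*u - 20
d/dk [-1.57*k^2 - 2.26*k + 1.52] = -3.14*k - 2.26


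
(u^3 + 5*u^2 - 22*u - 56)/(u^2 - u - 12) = (u^2 + 9*u + 14)/(u + 3)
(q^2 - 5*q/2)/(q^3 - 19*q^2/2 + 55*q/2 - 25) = q/(q^2 - 7*q + 10)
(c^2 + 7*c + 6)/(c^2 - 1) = (c + 6)/(c - 1)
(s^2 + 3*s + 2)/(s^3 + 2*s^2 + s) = (s + 2)/(s*(s + 1))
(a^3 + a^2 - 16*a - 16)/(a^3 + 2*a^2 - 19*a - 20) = (a + 4)/(a + 5)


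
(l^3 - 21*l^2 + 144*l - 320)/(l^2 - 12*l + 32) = (l^2 - 13*l + 40)/(l - 4)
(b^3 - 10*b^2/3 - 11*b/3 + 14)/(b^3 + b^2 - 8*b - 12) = (b - 7/3)/(b + 2)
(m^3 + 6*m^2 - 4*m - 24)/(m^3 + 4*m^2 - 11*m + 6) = (m^2 - 4)/(m^2 - 2*m + 1)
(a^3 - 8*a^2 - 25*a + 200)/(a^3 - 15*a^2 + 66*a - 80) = (a + 5)/(a - 2)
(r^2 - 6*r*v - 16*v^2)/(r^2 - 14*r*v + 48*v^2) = (r + 2*v)/(r - 6*v)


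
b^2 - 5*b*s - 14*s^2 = (b - 7*s)*(b + 2*s)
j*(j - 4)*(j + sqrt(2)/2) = j^3 - 4*j^2 + sqrt(2)*j^2/2 - 2*sqrt(2)*j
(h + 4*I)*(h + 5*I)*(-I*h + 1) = -I*h^3 + 10*h^2 + 29*I*h - 20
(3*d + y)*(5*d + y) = 15*d^2 + 8*d*y + y^2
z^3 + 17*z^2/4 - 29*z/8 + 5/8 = (z - 1/2)*(z - 1/4)*(z + 5)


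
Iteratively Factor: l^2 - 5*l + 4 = (l - 4)*(l - 1)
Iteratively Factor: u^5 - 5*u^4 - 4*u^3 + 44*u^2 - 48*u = (u + 3)*(u^4 - 8*u^3 + 20*u^2 - 16*u) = (u - 2)*(u + 3)*(u^3 - 6*u^2 + 8*u) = (u - 2)^2*(u + 3)*(u^2 - 4*u) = (u - 4)*(u - 2)^2*(u + 3)*(u)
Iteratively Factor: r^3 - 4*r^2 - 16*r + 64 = (r - 4)*(r^2 - 16) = (r - 4)^2*(r + 4)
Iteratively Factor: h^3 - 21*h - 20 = (h + 1)*(h^2 - h - 20) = (h + 1)*(h + 4)*(h - 5)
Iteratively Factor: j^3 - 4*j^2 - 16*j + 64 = (j - 4)*(j^2 - 16) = (j - 4)^2*(j + 4)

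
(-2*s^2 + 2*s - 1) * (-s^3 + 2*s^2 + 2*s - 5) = 2*s^5 - 6*s^4 + s^3 + 12*s^2 - 12*s + 5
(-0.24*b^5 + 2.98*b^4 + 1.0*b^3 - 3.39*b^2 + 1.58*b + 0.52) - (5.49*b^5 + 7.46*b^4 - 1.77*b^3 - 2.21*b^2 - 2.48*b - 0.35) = -5.73*b^5 - 4.48*b^4 + 2.77*b^3 - 1.18*b^2 + 4.06*b + 0.87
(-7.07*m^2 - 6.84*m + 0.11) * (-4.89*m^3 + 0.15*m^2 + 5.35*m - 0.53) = 34.5723*m^5 + 32.3871*m^4 - 39.3884*m^3 - 32.8304*m^2 + 4.2137*m - 0.0583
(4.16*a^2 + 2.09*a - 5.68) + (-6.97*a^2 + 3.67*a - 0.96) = -2.81*a^2 + 5.76*a - 6.64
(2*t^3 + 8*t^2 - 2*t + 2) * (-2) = -4*t^3 - 16*t^2 + 4*t - 4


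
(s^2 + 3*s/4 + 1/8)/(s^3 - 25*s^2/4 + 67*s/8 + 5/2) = (2*s + 1)/(2*s^2 - 13*s + 20)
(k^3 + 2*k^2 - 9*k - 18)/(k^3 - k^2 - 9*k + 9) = (k + 2)/(k - 1)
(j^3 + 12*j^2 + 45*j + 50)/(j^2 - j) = (j^3 + 12*j^2 + 45*j + 50)/(j*(j - 1))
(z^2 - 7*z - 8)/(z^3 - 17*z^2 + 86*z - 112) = (z + 1)/(z^2 - 9*z + 14)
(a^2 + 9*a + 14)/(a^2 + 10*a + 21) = (a + 2)/(a + 3)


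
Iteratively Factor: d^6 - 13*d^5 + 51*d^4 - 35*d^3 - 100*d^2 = (d - 5)*(d^5 - 8*d^4 + 11*d^3 + 20*d^2) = d*(d - 5)*(d^4 - 8*d^3 + 11*d^2 + 20*d) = d^2*(d - 5)*(d^3 - 8*d^2 + 11*d + 20) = d^2*(d - 5)*(d + 1)*(d^2 - 9*d + 20) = d^2*(d - 5)^2*(d + 1)*(d - 4)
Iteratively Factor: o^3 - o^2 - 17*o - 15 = (o + 1)*(o^2 - 2*o - 15) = (o - 5)*(o + 1)*(o + 3)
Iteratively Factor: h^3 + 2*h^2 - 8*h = (h + 4)*(h^2 - 2*h) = h*(h + 4)*(h - 2)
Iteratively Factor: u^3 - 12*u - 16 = (u - 4)*(u^2 + 4*u + 4) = (u - 4)*(u + 2)*(u + 2)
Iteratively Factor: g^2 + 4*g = (g)*(g + 4)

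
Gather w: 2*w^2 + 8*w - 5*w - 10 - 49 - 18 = 2*w^2 + 3*w - 77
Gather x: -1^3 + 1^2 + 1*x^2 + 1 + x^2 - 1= 2*x^2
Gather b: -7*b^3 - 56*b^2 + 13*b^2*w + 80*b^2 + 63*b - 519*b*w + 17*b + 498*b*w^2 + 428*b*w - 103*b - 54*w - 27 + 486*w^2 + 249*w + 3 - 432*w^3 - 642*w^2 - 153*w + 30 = -7*b^3 + b^2*(13*w + 24) + b*(498*w^2 - 91*w - 23) - 432*w^3 - 156*w^2 + 42*w + 6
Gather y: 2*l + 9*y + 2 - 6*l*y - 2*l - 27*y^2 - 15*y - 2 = -27*y^2 + y*(-6*l - 6)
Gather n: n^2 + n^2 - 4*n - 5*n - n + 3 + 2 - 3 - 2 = 2*n^2 - 10*n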